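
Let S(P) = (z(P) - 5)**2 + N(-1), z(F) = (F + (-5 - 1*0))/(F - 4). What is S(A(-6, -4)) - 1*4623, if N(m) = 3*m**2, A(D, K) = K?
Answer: -294719/64 ≈ -4605.0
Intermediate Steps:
z(F) = (-5 + F)/(-4 + F) (z(F) = (F + (-5 + 0))/(-4 + F) = (F - 5)/(-4 + F) = (-5 + F)/(-4 + F))
S(P) = 3 + (-5 + (-5 + P)/(-4 + P))**2 (S(P) = ((-5 + P)/(-4 + P) - 5)**2 + 3*(-1)**2 = (-5 + (-5 + P)/(-4 + P))**2 + 3*1 = (-5 + (-5 + P)/(-4 + P))**2 + 3 = 3 + (-5 + (-5 + P)/(-4 + P))**2)
S(A(-6, -4)) - 1*4623 = (3 + (15 - 4*(-4))**2/(-4 - 4)**2) - 1*4623 = (3 + (15 + 16)**2/(-8)**2) - 4623 = (3 + (1/64)*31**2) - 4623 = (3 + (1/64)*961) - 4623 = (3 + 961/64) - 4623 = 1153/64 - 4623 = -294719/64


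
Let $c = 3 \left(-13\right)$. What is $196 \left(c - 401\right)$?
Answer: $-86240$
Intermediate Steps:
$c = -39$
$196 \left(c - 401\right) = 196 \left(-39 - 401\right) = 196 \left(-440\right) = -86240$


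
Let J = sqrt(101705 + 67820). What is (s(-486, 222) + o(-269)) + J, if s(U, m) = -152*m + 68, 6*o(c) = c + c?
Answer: -101297/3 + 5*sqrt(6781) ≈ -33354.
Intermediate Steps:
o(c) = c/3 (o(c) = (c + c)/6 = (2*c)/6 = c/3)
J = 5*sqrt(6781) (J = sqrt(169525) = 5*sqrt(6781) ≈ 411.73)
s(U, m) = 68 - 152*m
(s(-486, 222) + o(-269)) + J = ((68 - 152*222) + (1/3)*(-269)) + 5*sqrt(6781) = ((68 - 33744) - 269/3) + 5*sqrt(6781) = (-33676 - 269/3) + 5*sqrt(6781) = -101297/3 + 5*sqrt(6781)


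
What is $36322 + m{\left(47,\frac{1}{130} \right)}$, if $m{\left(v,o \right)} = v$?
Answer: $36369$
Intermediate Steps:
$36322 + m{\left(47,\frac{1}{130} \right)} = 36322 + 47 = 36369$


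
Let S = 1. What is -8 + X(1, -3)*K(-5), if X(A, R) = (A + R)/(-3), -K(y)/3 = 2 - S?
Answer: -10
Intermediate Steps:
K(y) = -3 (K(y) = -3*(2 - 1*1) = -3*(2 - 1) = -3*1 = -3)
X(A, R) = -A/3 - R/3 (X(A, R) = (A + R)*(-1/3) = -A/3 - R/3)
-8 + X(1, -3)*K(-5) = -8 + (-1/3*1 - 1/3*(-3))*(-3) = -8 + (-1/3 + 1)*(-3) = -8 + (2/3)*(-3) = -8 - 2 = -10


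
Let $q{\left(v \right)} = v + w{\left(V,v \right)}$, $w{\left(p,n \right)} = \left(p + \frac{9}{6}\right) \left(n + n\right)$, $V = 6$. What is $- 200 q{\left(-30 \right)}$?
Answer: $96000$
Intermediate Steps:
$w{\left(p,n \right)} = 2 n \left(\frac{3}{2} + p\right)$ ($w{\left(p,n \right)} = \left(p + 9 \cdot \frac{1}{6}\right) 2 n = \left(p + \frac{3}{2}\right) 2 n = \left(\frac{3}{2} + p\right) 2 n = 2 n \left(\frac{3}{2} + p\right)$)
$q{\left(v \right)} = 16 v$ ($q{\left(v \right)} = v + v \left(3 + 2 \cdot 6\right) = v + v \left(3 + 12\right) = v + v 15 = v + 15 v = 16 v$)
$- 200 q{\left(-30 \right)} = - 200 \cdot 16 \left(-30\right) = \left(-200\right) \left(-480\right) = 96000$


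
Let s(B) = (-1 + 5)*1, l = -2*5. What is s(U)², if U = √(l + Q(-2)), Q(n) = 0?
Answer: 16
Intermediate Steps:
l = -10
U = I*√10 (U = √(-10 + 0) = √(-10) = I*√10 ≈ 3.1623*I)
s(B) = 4 (s(B) = 4*1 = 4)
s(U)² = 4² = 16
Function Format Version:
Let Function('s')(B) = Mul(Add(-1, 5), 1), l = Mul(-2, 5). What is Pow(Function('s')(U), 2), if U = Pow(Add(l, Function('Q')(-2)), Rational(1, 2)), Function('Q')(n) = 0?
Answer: 16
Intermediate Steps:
l = -10
U = Mul(I, Pow(10, Rational(1, 2))) (U = Pow(Add(-10, 0), Rational(1, 2)) = Pow(-10, Rational(1, 2)) = Mul(I, Pow(10, Rational(1, 2))) ≈ Mul(3.1623, I))
Function('s')(B) = 4 (Function('s')(B) = Mul(4, 1) = 4)
Pow(Function('s')(U), 2) = Pow(4, 2) = 16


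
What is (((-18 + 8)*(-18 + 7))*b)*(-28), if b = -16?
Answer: 49280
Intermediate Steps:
(((-18 + 8)*(-18 + 7))*b)*(-28) = (((-18 + 8)*(-18 + 7))*(-16))*(-28) = (-10*(-11)*(-16))*(-28) = (110*(-16))*(-28) = -1760*(-28) = 49280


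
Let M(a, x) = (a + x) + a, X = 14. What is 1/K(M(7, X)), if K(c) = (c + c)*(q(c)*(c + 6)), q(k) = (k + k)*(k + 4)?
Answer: 1/3411968 ≈ 2.9309e-7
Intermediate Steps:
q(k) = 2*k*(4 + k) (q(k) = (2*k)*(4 + k) = 2*k*(4 + k))
M(a, x) = x + 2*a
K(c) = 4*c**2*(4 + c)*(6 + c) (K(c) = (c + c)*((2*c*(4 + c))*(c + 6)) = (2*c)*((2*c*(4 + c))*(6 + c)) = (2*c)*(2*c*(4 + c)*(6 + c)) = 4*c**2*(4 + c)*(6 + c))
1/K(M(7, X)) = 1/(4*(14 + 2*7)**2*(4 + (14 + 2*7))*(6 + (14 + 2*7))) = 1/(4*(14 + 14)**2*(4 + (14 + 14))*(6 + (14 + 14))) = 1/(4*28**2*(4 + 28)*(6 + 28)) = 1/(4*784*32*34) = 1/3411968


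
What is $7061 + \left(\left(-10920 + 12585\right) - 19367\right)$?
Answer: $-10641$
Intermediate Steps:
$7061 + \left(\left(-10920 + 12585\right) - 19367\right) = 7061 + \left(1665 - 19367\right) = 7061 - 17702 = -10641$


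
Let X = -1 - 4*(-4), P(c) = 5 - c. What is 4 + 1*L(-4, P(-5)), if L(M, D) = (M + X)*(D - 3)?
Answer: 81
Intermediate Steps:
X = 15 (X = -1 + 16 = 15)
L(M, D) = (-3 + D)*(15 + M) (L(M, D) = (M + 15)*(D - 3) = (15 + M)*(-3 + D) = (-3 + D)*(15 + M))
4 + 1*L(-4, P(-5)) = 4 + 1*(-45 - 3*(-4) + 15*(5 - 1*(-5)) + (5 - 1*(-5))*(-4)) = 4 + 1*(-45 + 12 + 15*(5 + 5) + (5 + 5)*(-4)) = 4 + 1*(-45 + 12 + 15*10 + 10*(-4)) = 4 + 1*(-45 + 12 + 150 - 40) = 4 + 1*77 = 4 + 77 = 81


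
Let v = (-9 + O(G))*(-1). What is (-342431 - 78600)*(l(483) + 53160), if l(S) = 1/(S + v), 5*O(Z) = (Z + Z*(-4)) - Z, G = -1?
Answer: -54970213654915/2456 ≈ -2.2382e+10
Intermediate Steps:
O(Z) = -4*Z/5 (O(Z) = ((Z + Z*(-4)) - Z)/5 = ((Z - 4*Z) - Z)/5 = (-3*Z - Z)/5 = (-4*Z)/5 = -4*Z/5)
v = 41/5 (v = (-9 - 4/5*(-1))*(-1) = (-9 + 4/5)*(-1) = -41/5*(-1) = 41/5 ≈ 8.2000)
l(S) = 1/(41/5 + S) (l(S) = 1/(S + 41/5) = 1/(41/5 + S))
(-342431 - 78600)*(l(483) + 53160) = (-342431 - 78600)*(5/(41 + 5*483) + 53160) = -421031*(5/(41 + 2415) + 53160) = -421031*(5/2456 + 53160) = -421031*130560965/2456 = -54970213654915/2456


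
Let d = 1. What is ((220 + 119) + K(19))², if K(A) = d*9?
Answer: 121104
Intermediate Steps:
K(A) = 9 (K(A) = 1*9 = 9)
((220 + 119) + K(19))² = ((220 + 119) + 9)² = (339 + 9)² = 348² = 121104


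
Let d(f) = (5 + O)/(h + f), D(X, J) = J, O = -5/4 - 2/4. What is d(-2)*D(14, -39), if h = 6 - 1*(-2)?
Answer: -169/8 ≈ -21.125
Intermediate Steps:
h = 8 (h = 6 + 2 = 8)
O = -7/4 (O = -5*¼ - 2*¼ = -5/4 - ½ = -7/4 ≈ -1.7500)
d(f) = 13/(4*(8 + f)) (d(f) = (5 - 7/4)/(8 + f) = 13/(4*(8 + f)))
d(-2)*D(14, -39) = (13/(4*(8 - 2)))*(-39) = ((13/4)/6)*(-39) = ((13/4)*(⅙))*(-39) = (13/24)*(-39) = -169/8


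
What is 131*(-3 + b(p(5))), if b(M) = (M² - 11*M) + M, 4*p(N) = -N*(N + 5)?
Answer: 145803/4 ≈ 36451.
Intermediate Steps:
p(N) = -N*(5 + N)/4 (p(N) = (-N*(N + 5))/4 = (-N*(5 + N))/4 = -N*(5 + N)/4)
b(M) = M² - 10*M
131*(-3 + b(p(5))) = 131*(-3 + (-¼*5*(5 + 5))*(-10 - ¼*5*(5 + 5))) = 131*(-3 + (-¼*5*10)*(-10 - ¼*5*10)) = 131*(-3 - 25*(-10 - 25/2)/2) = 131*(-3 - 25/2*(-45/2)) = 131*(-3 + 1125/4) = 131*(1113/4) = 145803/4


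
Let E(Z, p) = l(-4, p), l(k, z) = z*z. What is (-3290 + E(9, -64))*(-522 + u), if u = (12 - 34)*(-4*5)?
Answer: -66092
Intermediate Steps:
u = 440 (u = -22*(-20) = 440)
l(k, z) = z²
E(Z, p) = p²
(-3290 + E(9, -64))*(-522 + u) = (-3290 + (-64)²)*(-522 + 440) = (-3290 + 4096)*(-82) = 806*(-82) = -66092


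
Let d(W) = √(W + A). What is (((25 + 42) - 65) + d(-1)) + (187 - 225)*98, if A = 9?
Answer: -3722 + 2*√2 ≈ -3719.2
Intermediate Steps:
d(W) = √(9 + W) (d(W) = √(W + 9) = √(9 + W))
(((25 + 42) - 65) + d(-1)) + (187 - 225)*98 = (((25 + 42) - 65) + √(9 - 1)) + (187 - 225)*98 = ((67 - 65) + √8) - 38*98 = (2 + 2*√2) - 3724 = -3722 + 2*√2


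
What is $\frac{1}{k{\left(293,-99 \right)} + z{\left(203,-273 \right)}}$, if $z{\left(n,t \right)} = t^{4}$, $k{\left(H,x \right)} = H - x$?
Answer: $\frac{1}{5554572233} \approx 1.8003 \cdot 10^{-10}$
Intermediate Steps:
$\frac{1}{k{\left(293,-99 \right)} + z{\left(203,-273 \right)}} = \frac{1}{\left(293 - -99\right) + \left(-273\right)^{4}} = \frac{1}{\left(293 + 99\right) + 5554571841} = \frac{1}{392 + 5554571841} = \frac{1}{5554572233}$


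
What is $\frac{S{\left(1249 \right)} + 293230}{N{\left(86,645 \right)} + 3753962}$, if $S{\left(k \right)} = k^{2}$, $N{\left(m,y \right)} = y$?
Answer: $\frac{1853231}{3754607} \approx 0.49359$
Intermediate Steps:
$\frac{S{\left(1249 \right)} + 293230}{N{\left(86,645 \right)} + 3753962} = \frac{1249^{2} + 293230}{645 + 3753962} = \frac{1560001 + 293230}{3754607} = 1853231 \cdot \frac{1}{3754607} = \frac{1853231}{3754607}$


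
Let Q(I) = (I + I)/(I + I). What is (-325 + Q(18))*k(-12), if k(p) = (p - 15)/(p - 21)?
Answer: -2916/11 ≈ -265.09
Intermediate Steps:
k(p) = (-15 + p)/(-21 + p)
Q(I) = 1 (Q(I) = (2*I)/((2*I)) = (2*I)*(1/(2*I)) = 1)
(-325 + Q(18))*k(-12) = (-325 + 1)*((-15 - 12)/(-21 - 12)) = -324*(-27)/(-33) = -(-108)*(-27)/11 = -324*9/11 = -2916/11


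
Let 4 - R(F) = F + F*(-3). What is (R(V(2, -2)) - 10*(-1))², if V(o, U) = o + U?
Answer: 196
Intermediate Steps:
V(o, U) = U + o
R(F) = 4 + 2*F (R(F) = 4 - (F + F*(-3)) = 4 - (F - 3*F) = 4 - (-2)*F = 4 + 2*F)
(R(V(2, -2)) - 10*(-1))² = ((4 + 2*(-2 + 2)) - 10*(-1))² = ((4 + 2*0) + 10)² = ((4 + 0) + 10)² = (4 + 10)² = 14² = 196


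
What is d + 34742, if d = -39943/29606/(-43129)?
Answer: 751885878289/21641986 ≈ 34742.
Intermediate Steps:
d = 677/21641986 (d = -39943*1/29606*(-1/43129) = -39943/29606*(-1/43129) = 677/21641986 ≈ 3.1282e-5)
d + 34742 = 677/21641986 + 34742 = 751885878289/21641986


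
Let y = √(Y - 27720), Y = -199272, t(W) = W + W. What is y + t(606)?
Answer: 1212 + 4*I*√14187 ≈ 1212.0 + 476.44*I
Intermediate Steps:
t(W) = 2*W
y = 4*I*√14187 (y = √(-199272 - 27720) = √(-226992) = 4*I*√14187 ≈ 476.44*I)
y + t(606) = 4*I*√14187 + 2*606 = 4*I*√14187 + 1212 = 1212 + 4*I*√14187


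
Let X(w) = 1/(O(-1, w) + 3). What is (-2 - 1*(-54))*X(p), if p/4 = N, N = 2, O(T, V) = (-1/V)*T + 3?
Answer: 416/49 ≈ 8.4898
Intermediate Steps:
O(T, V) = 3 - T/V (O(T, V) = -T/V + 3 = 3 - T/V)
p = 8 (p = 4*2 = 8)
X(w) = 1/(6 + 1/w) (X(w) = 1/((3 - 1*(-1)/w) + 3) = 1/((3 + 1/w) + 3) = 1/(6 + 1/w))
(-2 - 1*(-54))*X(p) = (-2 - 1*(-54))*(8/(1 + 6*8)) = (-2 + 54)*(8/(1 + 48)) = 52*(8/49) = 416/49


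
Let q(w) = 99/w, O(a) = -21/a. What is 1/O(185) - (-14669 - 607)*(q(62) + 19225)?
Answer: 191202269767/651 ≈ 2.9371e+8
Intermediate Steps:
1/O(185) - (-14669 - 607)*(q(62) + 19225) = 1/(-21/185) - (-14669 - 607)*(99/62 + 19225) = 1/(-21*1/185) - (-15276)*(99*(1/62) + 19225) = 1/(-21/185) - (-15276)*(99/62 + 19225) = -185/21 - (-15276)*1192049/62 = -185/21 - 1*(-9104870262/31) = -185/21 + 9104870262/31 = 191202269767/651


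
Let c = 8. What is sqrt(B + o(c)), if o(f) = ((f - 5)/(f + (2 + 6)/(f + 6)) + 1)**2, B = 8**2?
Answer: sqrt(26329)/20 ≈ 8.1131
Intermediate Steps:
B = 64
o(f) = (1 + (-5 + f)/(f + 8/(6 + f)))**2 (o(f) = ((-5 + f)/(f + 8/(6 + f)) + 1)**2 = (1 + (-5 + f)/(f + 8/(6 + f)))**2)
sqrt(B + o(c)) = sqrt(64 + (-22 + 2*8**2 + 7*8)**2/(8 + 8**2 + 6*8)**2) = sqrt(64 + (-22 + 2*64 + 56)**2/(8 + 64 + 48)**2) = sqrt(64 + (-22 + 128 + 56)**2/120**2) = sqrt(64 + 162**2*(1/14400)) = sqrt(64 + 26244*(1/14400)) = sqrt(64 + 729/400) = sqrt(26329/400) = sqrt(26329)/20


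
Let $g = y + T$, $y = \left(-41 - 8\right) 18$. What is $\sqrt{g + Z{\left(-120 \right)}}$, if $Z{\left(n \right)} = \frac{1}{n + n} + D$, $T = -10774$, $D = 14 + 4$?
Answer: $\frac{i \sqrt{41896815}}{60} \approx 107.88 i$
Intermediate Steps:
$D = 18$
$y = -882$ ($y = \left(-49\right) 18 = -882$)
$Z{\left(n \right)} = 18 + \frac{1}{2 n}$ ($Z{\left(n \right)} = \frac{1}{n + n} + 18 = \frac{1}{2 n} + 18 = 18 + \frac{1}{2 n}$)
$g = -11656$ ($g = -882 - 10774 = -11656$)
$\sqrt{g + Z{\left(-120 \right)}} = \sqrt{-11656 + \left(18 + \frac{1}{2 \left(-120\right)}\right)} = \sqrt{-11656 + \left(18 + \frac{1}{2} \left(- \frac{1}{120}\right)\right)} = \sqrt{-11656 + \left(18 - \frac{1}{240}\right)} = \sqrt{-11656 + \frac{4319}{240}} = \sqrt{- \frac{2793121}{240}} = \frac{i \sqrt{41896815}}{60}$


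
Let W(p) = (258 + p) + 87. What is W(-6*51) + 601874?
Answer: 601913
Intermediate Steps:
W(p) = 345 + p
W(-6*51) + 601874 = (345 - 6*51) + 601874 = (345 - 306) + 601874 = 39 + 601874 = 601913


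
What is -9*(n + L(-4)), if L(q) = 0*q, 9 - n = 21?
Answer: 108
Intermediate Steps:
n = -12 (n = 9 - 1*21 = 9 - 21 = -12)
L(q) = 0
-9*(n + L(-4)) = -9*(-12 + 0) = -9*(-12) = 108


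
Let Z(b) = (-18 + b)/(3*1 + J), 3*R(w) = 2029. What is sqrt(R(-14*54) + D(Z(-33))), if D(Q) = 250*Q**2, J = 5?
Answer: sqrt(6241818)/24 ≈ 104.10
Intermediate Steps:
R(w) = 2029/3 (R(w) = (1/3)*2029 = 2029/3)
Z(b) = -9/4 + b/8 (Z(b) = (-18 + b)/(3*1 + 5) = (-18 + b)/(3 + 5) = (-18 + b)/8 = (-18 + b)*(1/8) = -9/4 + b/8)
sqrt(R(-14*54) + D(Z(-33))) = sqrt(2029/3 + 250*(-9/4 + (1/8)*(-33))**2) = sqrt(2029/3 + 250*(-9/4 - 33/8)**2) = sqrt(2029/3 + 250*(-51/8)**2) = sqrt(2029/3 + 250*(2601/64)) = sqrt(2029/3 + 325125/32) = sqrt(1040303/96) = sqrt(6241818)/24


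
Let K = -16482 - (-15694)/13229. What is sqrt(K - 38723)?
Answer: I*sqrt(9661022959479)/13229 ≈ 234.95*I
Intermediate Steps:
K = -218024684/13229 (K = -16482 - (-15694)/13229 = -16482 - 1*(-15694/13229) = -16482 + 15694/13229 = -218024684/13229 ≈ -16481.)
sqrt(K - 38723) = sqrt(-218024684/13229 - 38723) = sqrt(-730291251/13229) = I*sqrt(9661022959479)/13229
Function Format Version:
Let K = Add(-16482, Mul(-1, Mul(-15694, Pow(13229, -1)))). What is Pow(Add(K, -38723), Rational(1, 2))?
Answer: Mul(Rational(1, 13229), I, Pow(9661022959479, Rational(1, 2))) ≈ Mul(234.95, I)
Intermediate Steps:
K = Rational(-218024684, 13229) (K = Add(-16482, Mul(-1, Mul(-15694, Rational(1, 13229)))) = Add(-16482, Mul(-1, Rational(-15694, 13229))) = Add(-16482, Rational(15694, 13229)) = Rational(-218024684, 13229) ≈ -16481.)
Pow(Add(K, -38723), Rational(1, 2)) = Pow(Add(Rational(-218024684, 13229), -38723), Rational(1, 2)) = Pow(Rational(-730291251, 13229), Rational(1, 2)) = Mul(Rational(1, 13229), I, Pow(9661022959479, Rational(1, 2)))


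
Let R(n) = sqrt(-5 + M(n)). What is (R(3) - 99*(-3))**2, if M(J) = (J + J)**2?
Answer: (297 + sqrt(31))**2 ≈ 91547.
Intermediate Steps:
M(J) = 4*J**2 (M(J) = (2*J)**2 = 4*J**2)
R(n) = sqrt(-5 + 4*n**2)
(R(3) - 99*(-3))**2 = (sqrt(-5 + 4*3**2) - 99*(-3))**2 = (sqrt(-5 + 4*9) + 297)**2 = (sqrt(-5 + 36) + 297)**2 = (sqrt(31) + 297)**2 = (297 + sqrt(31))**2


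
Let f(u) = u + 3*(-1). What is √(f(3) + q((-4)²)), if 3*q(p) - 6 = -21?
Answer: I*√5 ≈ 2.2361*I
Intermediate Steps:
f(u) = -3 + u (f(u) = u - 3 = -3 + u)
q(p) = -5 (q(p) = 2 + (⅓)*(-21) = 2 - 7 = -5)
√(f(3) + q((-4)²)) = √((-3 + 3) - 5) = √(0 - 5) = √(-5) = I*√5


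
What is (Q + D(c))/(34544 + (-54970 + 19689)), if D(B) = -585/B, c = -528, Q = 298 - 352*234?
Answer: 14444125/129712 ≈ 111.36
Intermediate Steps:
Q = -82070 (Q = 298 - 82368 = -82070)
(Q + D(c))/(34544 + (-54970 + 19689)) = (-82070 - 585/(-528))/(34544 + (-54970 + 19689)) = (-82070 - 585*(-1/528))/(34544 - 35281) = (-82070 + 195/176)/(-737) = -14444125/176*(-1/737) = 14444125/129712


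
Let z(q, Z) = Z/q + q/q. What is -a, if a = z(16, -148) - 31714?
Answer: 126889/4 ≈ 31722.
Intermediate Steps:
z(q, Z) = 1 + Z/q (z(q, Z) = Z/q + 1 = 1 + Z/q)
a = -126889/4 (a = (-148 + 16)/16 - 31714 = (1/16)*(-132) - 31714 = -33/4 - 31714 = -126889/4 ≈ -31722.)
-a = -1*(-126889/4) = 126889/4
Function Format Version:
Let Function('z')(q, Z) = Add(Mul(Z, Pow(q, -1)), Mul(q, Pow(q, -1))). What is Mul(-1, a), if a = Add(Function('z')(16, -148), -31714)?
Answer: Rational(126889, 4) ≈ 31722.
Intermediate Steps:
Function('z')(q, Z) = Add(1, Mul(Z, Pow(q, -1))) (Function('z')(q, Z) = Add(Mul(Z, Pow(q, -1)), 1) = Add(1, Mul(Z, Pow(q, -1))))
a = Rational(-126889, 4) (a = Add(Mul(Pow(16, -1), Add(-148, 16)), -31714) = Add(Mul(Rational(1, 16), -132), -31714) = Add(Rational(-33, 4), -31714) = Rational(-126889, 4) ≈ -31722.)
Mul(-1, a) = Mul(-1, Rational(-126889, 4)) = Rational(126889, 4)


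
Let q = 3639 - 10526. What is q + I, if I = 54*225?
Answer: 5263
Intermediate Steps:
I = 12150
q = -6887
q + I = -6887 + 12150 = 5263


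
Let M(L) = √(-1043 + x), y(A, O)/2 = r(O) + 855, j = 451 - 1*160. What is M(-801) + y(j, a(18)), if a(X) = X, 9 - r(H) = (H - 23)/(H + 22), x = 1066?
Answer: 6913/4 + √23 ≈ 1733.0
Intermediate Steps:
r(H) = 9 - (-23 + H)/(22 + H) (r(H) = 9 - (H - 23)/(H + 22) = 9 - (-23 + H)/(22 + H))
j = 291 (j = 451 - 160 = 291)
y(A, O) = 1710 + 2*(221 + 8*O)/(22 + O) (y(A, O) = 2*((221 + 8*O)/(22 + O) + 855) = 2*(855 + (221 + 8*O)/(22 + O)) = 1710 + 2*(221 + 8*O)/(22 + O))
M(L) = √23 (M(L) = √(-1043 + 1066) = √23)
M(-801) + y(j, a(18)) = √23 + 2*(19031 + 863*18)/(22 + 18) = √23 + 2*(19031 + 15534)/40 = √23 + 2*(1/40)*34565 = √23 + 6913/4 = 6913/4 + √23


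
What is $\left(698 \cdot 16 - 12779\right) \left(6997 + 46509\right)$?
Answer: $-86198166$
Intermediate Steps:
$\left(698 \cdot 16 - 12779\right) \left(6997 + 46509\right) = \left(11168 - 12779\right) 53506 = \left(-1611\right) 53506 = -86198166$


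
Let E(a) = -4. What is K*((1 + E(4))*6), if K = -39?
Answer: 702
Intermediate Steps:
K*((1 + E(4))*6) = -39*(1 - 4)*6 = -(-117)*6 = -39*(-18) = 702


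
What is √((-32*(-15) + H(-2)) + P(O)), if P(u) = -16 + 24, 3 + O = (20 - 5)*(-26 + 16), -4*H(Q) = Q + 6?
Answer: √487 ≈ 22.068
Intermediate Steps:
H(Q) = -3/2 - Q/4 (H(Q) = -(Q + 6)/4 = -(6 + Q)/4 = -3/2 - Q/4)
O = -153 (O = -3 + (20 - 5)*(-26 + 16) = -3 + 15*(-10) = -3 - 150 = -153)
P(u) = 8
√((-32*(-15) + H(-2)) + P(O)) = √((-32*(-15) + (-3/2 - ¼*(-2))) + 8) = √((480 + (-3/2 + ½)) + 8) = √((480 - 1) + 8) = √(479 + 8) = √487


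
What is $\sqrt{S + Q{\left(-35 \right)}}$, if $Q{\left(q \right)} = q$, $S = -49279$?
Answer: $i \sqrt{49314} \approx 222.07 i$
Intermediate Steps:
$\sqrt{S + Q{\left(-35 \right)}} = \sqrt{-49279 - 35} = \sqrt{-49314} = i \sqrt{49314}$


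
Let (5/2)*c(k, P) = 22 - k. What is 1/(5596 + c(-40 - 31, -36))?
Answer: 5/28166 ≈ 0.00017752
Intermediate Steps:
c(k, P) = 44/5 - 2*k/5 (c(k, P) = 2*(22 - k)/5 = 44/5 - 2*k/5)
1/(5596 + c(-40 - 31, -36)) = 1/(5596 + (44/5 - 2*(-40 - 31)/5)) = 1/(5596 + (44/5 - ⅖*(-71))) = 1/(5596 + (44/5 + 142/5)) = 1/(5596 + 186/5) = 1/(28166/5) = 5/28166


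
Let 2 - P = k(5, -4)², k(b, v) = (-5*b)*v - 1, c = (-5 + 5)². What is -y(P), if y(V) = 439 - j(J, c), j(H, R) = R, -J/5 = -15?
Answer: -439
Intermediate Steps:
J = 75 (J = -5*(-15) = 75)
c = 0 (c = 0² = 0)
k(b, v) = -1 - 5*b*v (k(b, v) = -5*b*v - 1 = -1 - 5*b*v)
P = -9799 (P = 2 - (-1 - 5*5*(-4))² = 2 - (-1 + 100)² = 2 - 1*99² = 2 - 1*9801 = 2 - 9801 = -9799)
y(V) = 439 (y(V) = 439 - 1*0 = 439 + 0 = 439)
-y(P) = -1*439 = -439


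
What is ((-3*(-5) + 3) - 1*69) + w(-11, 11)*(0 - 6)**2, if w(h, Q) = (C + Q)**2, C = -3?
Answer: 2253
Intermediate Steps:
w(h, Q) = (-3 + Q)**2
((-3*(-5) + 3) - 1*69) + w(-11, 11)*(0 - 6)**2 = ((-3*(-5) + 3) - 1*69) + (-3 + 11)**2*(0 - 6)**2 = ((15 + 3) - 69) + 8**2*(-6)**2 = (18 - 69) + 64*36 = -51 + 2304 = 2253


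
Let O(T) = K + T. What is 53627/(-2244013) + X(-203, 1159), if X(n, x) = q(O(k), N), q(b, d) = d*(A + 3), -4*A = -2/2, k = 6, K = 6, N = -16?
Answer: -116742303/2244013 ≈ -52.024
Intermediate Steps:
O(T) = 6 + T
A = ¼ (A = -(-1)/(2*2) = -¼*(-1) = ¼ ≈ 0.25000)
q(b, d) = 13*d/4 (q(b, d) = d*(¼ + 3) = d*(13/4) = 13*d/4)
X(n, x) = -52 (X(n, x) = (13/4)*(-16) = -52)
53627/(-2244013) + X(-203, 1159) = 53627/(-2244013) - 52 = 53627*(-1/2244013) - 52 = -53627/2244013 - 52 = -116742303/2244013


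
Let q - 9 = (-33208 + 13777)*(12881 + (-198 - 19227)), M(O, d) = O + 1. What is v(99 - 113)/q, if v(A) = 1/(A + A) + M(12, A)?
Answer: 121/1186793748 ≈ 1.0196e-7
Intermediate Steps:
M(O, d) = 1 + O
q = 127156473 (q = 9 + (-33208 + 13777)*(12881 + (-198 - 19227)) = 9 - 19431*(12881 - 19425) = 9 - 19431*(-6544) = 9 + 127156464 = 127156473)
v(A) = 13 + 1/(2*A) (v(A) = 1/(A + A) + (1 + 12) = 1/(2*A) + 13 = 13 + 1/(2*A))
v(99 - 113)/q = (13 + 1/(2*(99 - 113)))/127156473 = (13 + (½)/(-14))*(1/127156473) = (13 + (½)*(-1/14))*(1/127156473) = (13 - 1/28)*(1/127156473) = (363/28)*(1/127156473) = 121/1186793748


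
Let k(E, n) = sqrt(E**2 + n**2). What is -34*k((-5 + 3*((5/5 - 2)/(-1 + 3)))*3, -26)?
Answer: -1105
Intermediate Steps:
-34*k((-5 + 3*((5/5 - 2)/(-1 + 3)))*3, -26) = -34*sqrt(((-5 + 3*((5/5 - 2)/(-1 + 3)))*3)**2 + (-26)**2) = -34*sqrt(((-5 + 3*((5*(1/5) - 2)/2))*3)**2 + 676) = -34*sqrt(((-5 + 3*((1 - 2)*(1/2)))*3)**2 + 676) = -34*sqrt(((-5 + 3*(-1*1/2))*3)**2 + 676) = -34*sqrt(((-5 + 3*(-1/2))*3)**2 + 676) = -34*sqrt(((-5 - 3/2)*3)**2 + 676) = -34*sqrt((-13/2*3)**2 + 676) = -34*sqrt((-39/2)**2 + 676) = -34*sqrt(1521/4 + 676) = -34*sqrt(4225/4) = -34*65/2 = -1105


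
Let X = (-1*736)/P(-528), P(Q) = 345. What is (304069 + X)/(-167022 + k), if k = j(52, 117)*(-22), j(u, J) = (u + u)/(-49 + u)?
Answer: -4561003/2516770 ≈ -1.8122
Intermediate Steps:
j(u, J) = 2*u/(-49 + u) (j(u, J) = (2*u)/(-49 + u) = 2*u/(-49 + u))
k = -2288/3 (k = (2*52/(-49 + 52))*(-22) = (2*52/3)*(-22) = (2*52*(⅓))*(-22) = (104/3)*(-22) = -2288/3 ≈ -762.67)
X = -32/15 (X = -1*736/345 = -736*1/345 = -32/15 ≈ -2.1333)
(304069 + X)/(-167022 + k) = (304069 - 32/15)/(-167022 - 2288/3) = 4561003/(15*(-503354/3)) = (4561003/15)*(-3/503354) = -4561003/2516770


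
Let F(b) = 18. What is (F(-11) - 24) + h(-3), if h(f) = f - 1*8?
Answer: -17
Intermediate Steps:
h(f) = -8 + f (h(f) = f - 8 = -8 + f)
(F(-11) - 24) + h(-3) = (18 - 24) + (-8 - 3) = -6 - 11 = -17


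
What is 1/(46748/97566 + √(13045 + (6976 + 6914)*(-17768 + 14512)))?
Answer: 1140253842/107596555068177631 - 2379781089*I*√45212795/107596555068177631 ≈ 1.0597e-8 - 0.00014872*I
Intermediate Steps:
1/(46748/97566 + √(13045 + (6976 + 6914)*(-17768 + 14512))) = 1/(46748*(1/97566) + √(13045 + 13890*(-3256))) = 1/(23374/48783 + √(13045 - 45225840)) = 1/(23374/48783 + √(-45212795)) = 1/(23374/48783 + I*√45212795)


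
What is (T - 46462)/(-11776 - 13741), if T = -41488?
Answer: 87950/25517 ≈ 3.4467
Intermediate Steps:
(T - 46462)/(-11776 - 13741) = (-41488 - 46462)/(-11776 - 13741) = -87950/(-25517) = -87950*(-1/25517) = 87950/25517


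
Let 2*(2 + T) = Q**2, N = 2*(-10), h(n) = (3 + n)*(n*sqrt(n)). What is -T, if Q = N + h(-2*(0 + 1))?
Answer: -194 - 40*I*sqrt(2) ≈ -194.0 - 56.569*I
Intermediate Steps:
h(n) = n**(3/2)*(3 + n) (h(n) = (3 + n)*n**(3/2) = n**(3/2)*(3 + n))
N = -20
Q = -20 - 2*I*sqrt(2) (Q = -20 + (-2*(0 + 1))**(3/2)*(3 - 2*(0 + 1)) = -20 + (-2*1)**(3/2)*(3 - 2*1) = -20 + (-2)**(3/2)*(3 - 2) = -20 - 2*I*sqrt(2)*1 = -20 - 2*I*sqrt(2) ≈ -20.0 - 2.8284*I)
T = -2 + (-20 - 2*I*sqrt(2))**2/2 ≈ 194.0 + 56.569*I
-T = -(194 + 40*I*sqrt(2)) = -194 - 40*I*sqrt(2)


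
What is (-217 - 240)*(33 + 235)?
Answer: -122476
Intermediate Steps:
(-217 - 240)*(33 + 235) = -457*268 = -122476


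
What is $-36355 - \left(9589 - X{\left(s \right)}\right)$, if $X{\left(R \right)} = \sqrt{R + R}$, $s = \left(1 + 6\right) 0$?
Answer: $-45944$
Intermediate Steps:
$s = 0$ ($s = 7 \cdot 0 = 0$)
$X{\left(R \right)} = \sqrt{2} \sqrt{R}$ ($X{\left(R \right)} = \sqrt{2 R} = \sqrt{2} \sqrt{R}$)
$-36355 - \left(9589 - X{\left(s \right)}\right) = -36355 - \left(9589 - \sqrt{2} \sqrt{0}\right) = -36355 - \left(9589 - \sqrt{2} \cdot 0\right) = -36355 - \left(9589 - 0\right) = -36355 - \left(9589 + 0\right) = -36355 - 9589 = -45944$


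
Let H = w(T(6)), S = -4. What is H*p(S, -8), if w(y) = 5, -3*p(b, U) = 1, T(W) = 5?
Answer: -5/3 ≈ -1.6667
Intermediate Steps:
p(b, U) = -1/3 (p(b, U) = -1/3*1 = -1/3)
H = 5
H*p(S, -8) = 5*(-1/3) = -5/3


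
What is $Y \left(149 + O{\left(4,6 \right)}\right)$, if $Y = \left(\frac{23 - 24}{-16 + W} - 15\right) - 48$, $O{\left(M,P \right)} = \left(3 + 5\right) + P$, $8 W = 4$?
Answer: $- \frac{318013}{31} \approx -10258.0$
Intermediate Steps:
$W = \frac{1}{2}$ ($W = \frac{1}{8} \cdot 4 = \frac{1}{2} \approx 0.5$)
$O{\left(M,P \right)} = 8 + P$
$Y = - \frac{1951}{31}$ ($Y = \left(\frac{23 - 24}{-16 + \frac{1}{2}} - 15\right) - 48 = \left(- \frac{1}{- \frac{31}{2}} - 15\right) - 48 = \left(\left(-1\right) \left(- \frac{2}{31}\right) - 15\right) - 48 = \left(\frac{2}{31} - 15\right) - 48 = - \frac{463}{31} - 48 = - \frac{1951}{31} \approx -62.935$)
$Y \left(149 + O{\left(4,6 \right)}\right) = - \frac{1951 \left(149 + \left(8 + 6\right)\right)}{31} = - \frac{1951 \left(149 + 14\right)}{31} = \left(- \frac{1951}{31}\right) 163 = - \frac{318013}{31}$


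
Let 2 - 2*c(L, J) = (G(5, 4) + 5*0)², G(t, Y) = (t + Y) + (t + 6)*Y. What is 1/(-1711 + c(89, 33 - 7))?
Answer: -2/6229 ≈ -0.00032108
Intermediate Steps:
G(t, Y) = Y + t + Y*(6 + t) (G(t, Y) = (Y + t) + (6 + t)*Y = (Y + t) + Y*(6 + t) = Y + t + Y*(6 + t))
c(L, J) = -2807/2 (c(L, J) = 1 - ((5 + 7*4 + 4*5) + 5*0)²/2 = 1 - ((5 + 28 + 20) + 0)²/2 = 1 - (53 + 0)²/2 = 1 - ½*53² = 1 - ½*2809 = 1 - 2809/2 = -2807/2)
1/(-1711 + c(89, 33 - 7)) = 1/(-1711 - 2807/2) = 1/(-6229/2) = -2/6229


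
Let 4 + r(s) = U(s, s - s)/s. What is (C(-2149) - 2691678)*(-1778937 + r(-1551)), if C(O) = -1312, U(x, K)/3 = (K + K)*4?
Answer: 4790670323590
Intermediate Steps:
U(x, K) = 24*K (U(x, K) = 3*((K + K)*4) = 3*((2*K)*4) = 3*(8*K) = 24*K)
r(s) = -4 (r(s) = -4 + (24*(s - s))/s = -4 + (24*0)/s = -4 + 0/s = -4 + 0 = -4)
(C(-2149) - 2691678)*(-1778937 + r(-1551)) = (-1312 - 2691678)*(-1778937 - 4) = -2692990*(-1778941) = 4790670323590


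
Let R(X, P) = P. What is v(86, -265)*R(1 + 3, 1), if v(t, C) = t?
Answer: 86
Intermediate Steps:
v(86, -265)*R(1 + 3, 1) = 86*1 = 86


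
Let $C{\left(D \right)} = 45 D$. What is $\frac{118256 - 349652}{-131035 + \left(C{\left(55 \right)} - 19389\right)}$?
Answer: $\frac{231396}{147949} \approx 1.564$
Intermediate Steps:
$\frac{118256 - 349652}{-131035 + \left(C{\left(55 \right)} - 19389\right)} = \frac{118256 - 349652}{-131035 + \left(45 \cdot 55 - 19389\right)} = - \frac{231396}{-131035 + \left(2475 - 19389\right)} = - \frac{231396}{-131035 - 16914} = - \frac{231396}{-147949} = \left(-231396\right) \left(- \frac{1}{147949}\right) = \frac{231396}{147949}$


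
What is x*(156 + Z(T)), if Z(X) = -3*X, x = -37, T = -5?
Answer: -6327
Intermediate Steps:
x*(156 + Z(T)) = -37*(156 - 3*(-5)) = -37*(156 + 15) = -37*171 = -6327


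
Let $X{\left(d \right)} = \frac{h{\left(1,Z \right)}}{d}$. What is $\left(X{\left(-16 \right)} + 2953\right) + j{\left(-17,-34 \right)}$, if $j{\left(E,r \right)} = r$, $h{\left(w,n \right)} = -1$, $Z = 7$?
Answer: $\frac{46705}{16} \approx 2919.1$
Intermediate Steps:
$X{\left(d \right)} = - \frac{1}{d}$
$\left(X{\left(-16 \right)} + 2953\right) + j{\left(-17,-34 \right)} = \left(- \frac{1}{-16} + 2953\right) - 34 = \left(\left(-1\right) \left(- \frac{1}{16}\right) + 2953\right) - 34 = \left(\frac{1}{16} + 2953\right) - 34 = \frac{47249}{16} - 34 = \frac{46705}{16}$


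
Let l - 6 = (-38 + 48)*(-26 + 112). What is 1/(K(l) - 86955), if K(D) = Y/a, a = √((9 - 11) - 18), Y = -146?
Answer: -434775/37805865454 - 73*I*√5/37805865454 ≈ -1.15e-5 - 4.3177e-9*I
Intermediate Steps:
a = 2*I*√5 (a = √(-2 - 18) = √(-20) = 2*I*√5 ≈ 4.4721*I)
l = 866 (l = 6 + (-38 + 48)*(-26 + 112) = 6 + 10*86 = 6 + 860 = 866)
K(D) = 73*I*√5/5 (K(D) = -146*(-I*√5/10) = -(-73)*I*√5/5 = 73*I*√5/5)
1/(K(l) - 86955) = 1/(73*I*√5/5 - 86955) = 1/(-86955 + 73*I*√5/5)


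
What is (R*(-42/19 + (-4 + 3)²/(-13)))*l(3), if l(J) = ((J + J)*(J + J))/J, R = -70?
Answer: 474600/247 ≈ 1921.5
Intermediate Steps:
l(J) = 4*J (l(J) = ((2*J)*(2*J))/J = (4*J²)/J = 4*J)
(R*(-42/19 + (-4 + 3)²/(-13)))*l(3) = (-70*(-42/19 + (-4 + 3)²/(-13)))*(4*3) = -70*(-42*1/19 + (-1)²*(-1/13))*12 = -70*(-42/19 + 1*(-1/13))*12 = -70*(-42/19 - 1/13)*12 = -70*(-565/247)*12 = (39550/247)*12 = 474600/247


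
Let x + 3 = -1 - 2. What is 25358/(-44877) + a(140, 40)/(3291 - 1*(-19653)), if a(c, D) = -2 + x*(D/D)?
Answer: -24257207/42902412 ≈ -0.56540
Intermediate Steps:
x = -6 (x = -3 + (-1 - 2) = -3 - 3 = -6)
a(c, D) = -8 (a(c, D) = -2 - 6*D/D = -2 - 6*1 = -2 - 6 = -8)
25358/(-44877) + a(140, 40)/(3291 - 1*(-19653)) = 25358/(-44877) - 8/(3291 - 1*(-19653)) = 25358*(-1/44877) - 8/(3291 + 19653) = -25358/44877 - 8/22944 = -25358/44877 - 8*1/22944 = -25358/44877 - 1/2868 = -24257207/42902412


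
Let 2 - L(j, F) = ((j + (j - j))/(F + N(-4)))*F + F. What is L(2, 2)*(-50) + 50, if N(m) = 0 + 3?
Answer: 90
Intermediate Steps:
N(m) = 3
L(j, F) = 2 - F - F*j/(3 + F) (L(j, F) = 2 - (((j + (j - j))/(F + 3))*F + F) = 2 - (((j + 0)/(3 + F))*F + F) = 2 - ((j/(3 + F))*F + F) = 2 - (F*j/(3 + F) + F) = 2 - (F + F*j/(3 + F)) = 2 + (-F - F*j/(3 + F)) = 2 - F - F*j/(3 + F))
L(2, 2)*(-50) + 50 = ((6 - 1*2 - 1*2**2 - 1*2*2)/(3 + 2))*(-50) + 50 = ((6 - 2 - 1*4 - 4)/5)*(-50) + 50 = ((6 - 2 - 4 - 4)/5)*(-50) + 50 = ((1/5)*(-4))*(-50) + 50 = -4/5*(-50) + 50 = 40 + 50 = 90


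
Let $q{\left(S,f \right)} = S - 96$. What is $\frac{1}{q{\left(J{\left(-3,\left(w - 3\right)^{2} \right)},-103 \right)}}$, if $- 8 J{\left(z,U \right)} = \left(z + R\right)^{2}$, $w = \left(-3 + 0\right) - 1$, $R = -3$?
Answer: $- \frac{2}{201} \approx -0.0099503$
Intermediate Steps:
$w = -4$ ($w = -3 - 1 = -4$)
$J{\left(z,U \right)} = - \frac{\left(-3 + z\right)^{2}}{8}$ ($J{\left(z,U \right)} = - \frac{\left(z - 3\right)^{2}}{8} = - \frac{\left(-3 + z\right)^{2}}{8}$)
$q{\left(S,f \right)} = -96 + S$
$\frac{1}{q{\left(J{\left(-3,\left(w - 3\right)^{2} \right)},-103 \right)}} = \frac{1}{-96 - \frac{\left(-3 - 3\right)^{2}}{8}} = \frac{1}{-96 - \frac{\left(-6\right)^{2}}{8}} = \frac{1}{-96 - \frac{9}{2}} = \frac{1}{- \frac{201}{2}} = - \frac{2}{201}$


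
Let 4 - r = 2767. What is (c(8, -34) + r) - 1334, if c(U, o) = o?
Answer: -4131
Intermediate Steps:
r = -2763 (r = 4 - 1*2767 = 4 - 2767 = -2763)
(c(8, -34) + r) - 1334 = (-34 - 2763) - 1334 = -2797 - 1334 = -4131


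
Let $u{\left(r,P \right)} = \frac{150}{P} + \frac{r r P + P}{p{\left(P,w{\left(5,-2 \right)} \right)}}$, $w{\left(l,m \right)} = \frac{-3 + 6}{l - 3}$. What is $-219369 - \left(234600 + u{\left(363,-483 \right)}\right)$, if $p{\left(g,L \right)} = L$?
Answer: $\frac{6758131381}{161} \approx 4.1976 \cdot 10^{7}$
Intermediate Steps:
$w{\left(l,m \right)} = \frac{3}{-3 + l}$
$u{\left(r,P \right)} = \frac{150}{P} + \frac{2 P}{3} + \frac{2 P r^{2}}{3}$ ($u{\left(r,P \right)} = \frac{150}{P} + \frac{r r P + P}{3 \frac{1}{-3 + 5}} = \frac{150}{P} + \frac{r^{2} P + P}{3 \cdot \frac{1}{2}} = \frac{150}{P} + \frac{P r^{2} + P}{3 \cdot \frac{1}{2}} = \frac{150}{P} + \frac{P + P r^{2}}{\frac{3}{2}} = \frac{150}{P} + \left(P + P r^{2}\right) \frac{2}{3} = \frac{150}{P} + \left(\frac{2 P}{3} + \frac{2 P r^{2}}{3}\right) = \frac{150}{P} + \frac{2 P}{3} + \frac{2 P r^{2}}{3}$)
$-219369 - \left(234600 + u{\left(363,-483 \right)}\right) = -219369 - \left(234600 + \frac{2 \left(225 + \left(-483\right)^{2} \left(1 + 363^{2}\right)\right)}{3 \left(-483\right)}\right) = -219369 - \left(234600 + \frac{2}{3} \left(- \frac{1}{483}\right) \left(225 + 233289 \left(1 + 131769\right)\right)\right) = -219369 - \left(234600 + \frac{2}{3} \left(- \frac{1}{483}\right) \left(225 + 233289 \cdot 131770\right)\right) = -219369 - \left(234600 + \frac{2}{3} \left(- \frac{1}{483}\right) \left(225 + 30740491530\right)\right) = -219369 - \left(234600 + \frac{2}{3} \left(- \frac{1}{483}\right) 30740491755\right) = -219369 - - \frac{6793449790}{161} = -219369 + \left(-234600 + \frac{6831220390}{161}\right) = -219369 + \frac{6793449790}{161} = \frac{6758131381}{161}$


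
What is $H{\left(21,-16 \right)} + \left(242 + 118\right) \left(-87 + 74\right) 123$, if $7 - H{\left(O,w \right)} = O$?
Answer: $-575654$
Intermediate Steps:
$H{\left(O,w \right)} = 7 - O$
$H{\left(21,-16 \right)} + \left(242 + 118\right) \left(-87 + 74\right) 123 = \left(7 - 21\right) + \left(242 + 118\right) \left(-87 + 74\right) 123 = \left(7 - 21\right) + 360 \left(-13\right) 123 = -14 - 575640 = -575654$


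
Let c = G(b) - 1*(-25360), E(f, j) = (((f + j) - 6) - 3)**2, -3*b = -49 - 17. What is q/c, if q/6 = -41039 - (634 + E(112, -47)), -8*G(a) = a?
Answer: -1075416/101429 ≈ -10.603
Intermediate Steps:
b = 22 (b = -(-49 - 17)/3 = -1/3*(-66) = 22)
G(a) = -a/8
E(f, j) = (-9 + f + j)**2 (E(f, j) = ((-6 + f + j) - 3)**2 = (-9 + f + j)**2)
c = 101429/4 (c = -1/8*22 - 1*(-25360) = -11/4 + 25360 = 101429/4 ≈ 25357.)
q = -268854 (q = 6*(-41039 - (634 + (-9 + 112 - 47)**2)) = 6*(-41039 - (634 + 56**2)) = 6*(-41039 - (634 + 3136)) = 6*(-41039 - 1*3770) = 6*(-41039 - 3770) = 6*(-44809) = -268854)
q/c = -268854/101429/4 = -268854*4/101429 = -1075416/101429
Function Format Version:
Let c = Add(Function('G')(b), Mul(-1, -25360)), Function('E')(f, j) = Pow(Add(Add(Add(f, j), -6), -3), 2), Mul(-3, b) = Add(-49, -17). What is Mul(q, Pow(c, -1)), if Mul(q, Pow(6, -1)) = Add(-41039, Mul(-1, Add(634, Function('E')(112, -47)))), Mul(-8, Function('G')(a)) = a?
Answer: Rational(-1075416, 101429) ≈ -10.603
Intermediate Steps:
b = 22 (b = Mul(Rational(-1, 3), Add(-49, -17)) = Mul(Rational(-1, 3), -66) = 22)
Function('G')(a) = Mul(Rational(-1, 8), a)
Function('E')(f, j) = Pow(Add(-9, f, j), 2) (Function('E')(f, j) = Pow(Add(Add(-6, f, j), -3), 2) = Pow(Add(-9, f, j), 2))
c = Rational(101429, 4) (c = Add(Mul(Rational(-1, 8), 22), Mul(-1, -25360)) = Add(Rational(-11, 4), 25360) = Rational(101429, 4) ≈ 25357.)
q = -268854 (q = Mul(6, Add(-41039, Mul(-1, Add(634, Pow(Add(-9, 112, -47), 2))))) = Mul(6, Add(-41039, Mul(-1, Add(634, Pow(56, 2))))) = Mul(6, Add(-41039, Mul(-1, Add(634, 3136)))) = Mul(6, Add(-41039, Mul(-1, 3770))) = Mul(6, Add(-41039, -3770)) = Mul(6, -44809) = -268854)
Mul(q, Pow(c, -1)) = Mul(-268854, Pow(Rational(101429, 4), -1)) = Mul(-268854, Rational(4, 101429)) = Rational(-1075416, 101429)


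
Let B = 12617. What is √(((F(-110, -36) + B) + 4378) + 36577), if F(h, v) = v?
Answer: 4*√3346 ≈ 231.38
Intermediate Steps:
√(((F(-110, -36) + B) + 4378) + 36577) = √(((-36 + 12617) + 4378) + 36577) = √((12581 + 4378) + 36577) = √(16959 + 36577) = √53536 = 4*√3346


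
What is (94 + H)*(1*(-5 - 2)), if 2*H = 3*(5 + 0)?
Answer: -1421/2 ≈ -710.50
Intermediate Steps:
H = 15/2 (H = (3*(5 + 0))/2 = (3*5)/2 = (½)*15 = 15/2 ≈ 7.5000)
(94 + H)*(1*(-5 - 2)) = (94 + 15/2)*(1*(-5 - 2)) = 203*(1*(-7))/2 = (203/2)*(-7) = -1421/2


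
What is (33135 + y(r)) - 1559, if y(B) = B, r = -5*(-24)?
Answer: 31696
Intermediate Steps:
r = 120
(33135 + y(r)) - 1559 = (33135 + 120) - 1559 = 33255 - 1559 = 31696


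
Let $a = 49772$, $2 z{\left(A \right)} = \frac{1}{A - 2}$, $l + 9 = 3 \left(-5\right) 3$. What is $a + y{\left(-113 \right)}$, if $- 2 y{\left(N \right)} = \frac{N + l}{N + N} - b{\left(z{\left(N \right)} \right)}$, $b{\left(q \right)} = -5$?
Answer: $\frac{22495647}{452} \approx 49769.0$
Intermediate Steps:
$l = -54$ ($l = -9 + 3 \left(-5\right) 3 = -9 - 45 = -54$)
$z{\left(A \right)} = \frac{1}{2 \left(-2 + A\right)}$ ($z{\left(A \right)} = \frac{1}{2 \left(A - 2\right)} = \frac{1}{2 \left(-2 + A\right)}$)
$y{\left(N \right)} = - \frac{5}{2} - \frac{-54 + N}{4 N}$ ($y{\left(N \right)} = - \frac{\frac{N - 54}{N + N} - -5}{2} = - \frac{\frac{-54 + N}{2 N} + 5}{2} = - \frac{5 + \frac{-54 + N}{2 N}}{2} = - \frac{5}{2} - \frac{-54 + N}{4 N}$)
$a + y{\left(-113 \right)} = 49772 + \frac{54 - -1243}{4 \left(-113\right)} = 49772 + \frac{1}{4} \left(- \frac{1}{113}\right) \left(54 + 1243\right) = 49772 + \frac{1}{4} \left(- \frac{1}{113}\right) 1297 = 49772 - \frac{1297}{452} = \frac{22495647}{452}$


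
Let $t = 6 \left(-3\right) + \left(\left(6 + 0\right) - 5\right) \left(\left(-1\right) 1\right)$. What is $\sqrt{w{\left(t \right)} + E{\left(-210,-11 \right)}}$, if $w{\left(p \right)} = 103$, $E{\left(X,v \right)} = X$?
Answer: $i \sqrt{107} \approx 10.344 i$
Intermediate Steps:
$t = -19$ ($t = -18 + \left(6 - 5\right) \left(-1\right) = -18 + 1 \left(-1\right) = -18 - 1 = -19$)
$\sqrt{w{\left(t \right)} + E{\left(-210,-11 \right)}} = \sqrt{103 - 210} = \sqrt{-107} = i \sqrt{107}$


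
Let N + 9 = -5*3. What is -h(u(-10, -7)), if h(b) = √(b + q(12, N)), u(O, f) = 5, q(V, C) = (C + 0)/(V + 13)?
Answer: -√101/5 ≈ -2.0100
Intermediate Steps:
N = -24 (N = -9 - 5*3 = -9 - 15 = -24)
q(V, C) = C/(13 + V)
h(b) = √(-24/25 + b) (h(b) = √(b - 24/(13 + 12)) = √(b - 24/25) = √(-24/25 + b))
-h(u(-10, -7)) = -√(-24 + 25*5)/5 = -√(-24 + 125)/5 = -√101/5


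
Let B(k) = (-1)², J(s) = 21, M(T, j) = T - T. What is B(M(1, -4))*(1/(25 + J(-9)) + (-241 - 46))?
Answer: -13201/46 ≈ -286.98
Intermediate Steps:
M(T, j) = 0
B(k) = 1
B(M(1, -4))*(1/(25 + J(-9)) + (-241 - 46)) = 1*(1/(25 + 21) + (-241 - 46)) = 1*(1/46 - 287) = 1*(-13201/46) = -13201/46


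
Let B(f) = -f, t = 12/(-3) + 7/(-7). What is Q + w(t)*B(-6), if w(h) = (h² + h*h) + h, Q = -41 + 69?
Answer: 298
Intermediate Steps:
Q = 28
t = -5 (t = 12*(-⅓) + 7*(-⅐) = -4 - 1 = -5)
w(h) = h + 2*h² (w(h) = (h² + h²) + h = 2*h² + h = h + 2*h²)
Q + w(t)*B(-6) = 28 + (-5*(1 + 2*(-5)))*(-1*(-6)) = 28 - 5*(1 - 10)*6 = 28 - 5*(-9)*6 = 28 + 45*6 = 28 + 270 = 298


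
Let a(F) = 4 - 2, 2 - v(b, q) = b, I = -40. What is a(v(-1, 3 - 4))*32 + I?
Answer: 24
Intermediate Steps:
v(b, q) = 2 - b
a(F) = 2
a(v(-1, 3 - 4))*32 + I = 2*32 - 40 = 64 - 40 = 24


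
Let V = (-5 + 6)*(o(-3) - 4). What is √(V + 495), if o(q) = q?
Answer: 2*√122 ≈ 22.091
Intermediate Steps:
V = -7 (V = (-5 + 6)*(-3 - 4) = 1*(-7) = -7)
√(V + 495) = √(-7 + 495) = √488 = 2*√122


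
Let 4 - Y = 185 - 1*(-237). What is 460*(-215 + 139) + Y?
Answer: -35378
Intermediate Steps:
Y = -418 (Y = 4 - (185 - 1*(-237)) = 4 - (185 + 237) = 4 - 1*422 = 4 - 422 = -418)
460*(-215 + 139) + Y = 460*(-215 + 139) - 418 = 460*(-76) - 418 = -34960 - 418 = -35378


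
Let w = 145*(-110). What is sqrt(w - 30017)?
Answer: I*sqrt(45967) ≈ 214.4*I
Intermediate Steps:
w = -15950
sqrt(w - 30017) = sqrt(-15950 - 30017) = sqrt(-45967) = I*sqrt(45967)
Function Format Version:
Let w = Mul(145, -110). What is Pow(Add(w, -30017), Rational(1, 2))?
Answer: Mul(I, Pow(45967, Rational(1, 2))) ≈ Mul(214.40, I)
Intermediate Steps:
w = -15950
Pow(Add(w, -30017), Rational(1, 2)) = Pow(Add(-15950, -30017), Rational(1, 2)) = Pow(-45967, Rational(1, 2)) = Mul(I, Pow(45967, Rational(1, 2)))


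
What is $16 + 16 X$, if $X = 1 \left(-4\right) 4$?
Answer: $-240$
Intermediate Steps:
$X = -16$ ($X = \left(-4\right) 4 = -16$)
$16 + 16 X = 16 + 16 \left(-16\right) = 16 - 256 = -240$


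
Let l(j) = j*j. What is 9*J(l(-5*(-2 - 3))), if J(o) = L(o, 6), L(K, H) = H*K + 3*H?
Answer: 33912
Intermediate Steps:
L(K, H) = 3*H + H*K
l(j) = j**2
J(o) = 18 + 6*o (J(o) = 6*(3 + o) = 18 + 6*o)
9*J(l(-5*(-2 - 3))) = 9*(18 + 6*(-5*(-2 - 3))**2) = 9*(18 + 6*(-5*(-5))**2) = 9*(18 + 6*25**2) = 9*(18 + 6*625) = 9*(18 + 3750) = 9*3768 = 33912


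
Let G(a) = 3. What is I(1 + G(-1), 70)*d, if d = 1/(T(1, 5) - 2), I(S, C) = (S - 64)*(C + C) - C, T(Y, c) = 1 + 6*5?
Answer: -8470/29 ≈ -292.07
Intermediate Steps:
T(Y, c) = 31 (T(Y, c) = 1 + 30 = 31)
I(S, C) = -C + 2*C*(-64 + S) (I(S, C) = (-64 + S)*(2*C) - C = 2*C*(-64 + S) - C = -C + 2*C*(-64 + S))
d = 1/29 (d = 1/(31 - 2) = 1/29 ≈ 0.034483)
I(1 + G(-1), 70)*d = (70*(-129 + 2*(1 + 3)))*(1/29) = (70*(-129 + 2*4))*(1/29) = (70*(-129 + 8))*(1/29) = (70*(-121))*(1/29) = -8470*1/29 = -8470/29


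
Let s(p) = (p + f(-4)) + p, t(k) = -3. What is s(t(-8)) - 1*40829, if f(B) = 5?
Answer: -40830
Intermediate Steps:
s(p) = 5 + 2*p (s(p) = (p + 5) + p = (5 + p) + p = 5 + 2*p)
s(t(-8)) - 1*40829 = (5 + 2*(-3)) - 1*40829 = (5 - 6) - 40829 = -1 - 40829 = -40830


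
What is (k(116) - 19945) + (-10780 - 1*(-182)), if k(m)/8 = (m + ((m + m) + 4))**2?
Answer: 960689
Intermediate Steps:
k(m) = 8*(4 + 3*m)**2 (k(m) = 8*(m + ((m + m) + 4))**2 = 8*(m + (2*m + 4))**2 = 8*(m + (4 + 2*m))**2 = 8*(4 + 3*m)**2)
(k(116) - 19945) + (-10780 - 1*(-182)) = (8*(4 + 3*116)**2 - 19945) + (-10780 - 1*(-182)) = (8*(4 + 348)**2 - 19945) + (-10780 + 182) = (8*352**2 - 19945) - 10598 = (8*123904 - 19945) - 10598 = (991232 - 19945) - 10598 = 971287 - 10598 = 960689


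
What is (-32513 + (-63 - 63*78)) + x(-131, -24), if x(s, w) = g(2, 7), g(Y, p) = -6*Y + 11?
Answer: -37491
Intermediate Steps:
g(Y, p) = 11 - 6*Y
x(s, w) = -1 (x(s, w) = 11 - 6*2 = 11 - 12 = -1)
(-32513 + (-63 - 63*78)) + x(-131, -24) = (-32513 + (-63 - 63*78)) - 1 = (-32513 + (-63 - 4914)) - 1 = (-32513 - 4977) - 1 = -37490 - 1 = -37491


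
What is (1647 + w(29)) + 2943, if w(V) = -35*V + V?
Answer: 3604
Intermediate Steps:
w(V) = -34*V
(1647 + w(29)) + 2943 = (1647 - 34*29) + 2943 = (1647 - 986) + 2943 = 661 + 2943 = 3604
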